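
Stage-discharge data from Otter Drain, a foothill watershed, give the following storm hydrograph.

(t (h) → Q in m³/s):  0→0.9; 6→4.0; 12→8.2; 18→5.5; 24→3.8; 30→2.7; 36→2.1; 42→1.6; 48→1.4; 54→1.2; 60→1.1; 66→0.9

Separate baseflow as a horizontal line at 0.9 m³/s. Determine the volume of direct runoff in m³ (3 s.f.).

Direct-runoff ordinates (Q − Q_b): 0.0, 3.1, 7.3, 4.6, 2.9, 1.8, 1.2, 0.7, 0.5, 0.3, 0.2, 0.0 m³/s.
ΣQ_DR = 22.60 m³/s.
With Δt = 6 h = 21600 s, V = ΣQ_DR · Δt = 22.60 × 21600 = 4.88 × 10^5 m³.

V ≈ 4.88 × 10^5 m³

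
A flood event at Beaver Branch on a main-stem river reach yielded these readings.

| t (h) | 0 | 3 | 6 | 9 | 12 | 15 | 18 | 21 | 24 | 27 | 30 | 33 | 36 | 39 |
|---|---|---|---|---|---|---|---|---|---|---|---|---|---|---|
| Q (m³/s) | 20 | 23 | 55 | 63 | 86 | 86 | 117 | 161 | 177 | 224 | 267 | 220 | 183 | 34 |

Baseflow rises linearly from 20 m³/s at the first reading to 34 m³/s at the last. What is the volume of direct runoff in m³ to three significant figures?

Direct-runoff ordinates (Q − Q_b): 0.00, 1.92, 32.85, 39.77, 61.69, 60.62, 90.54, 133.46, 148.38, 194.31, 236.23, 188.15, 150.08, 0.00 m³/s.
ΣQ_DR = 1338 m³/s.
With Δt = 3 h = 10800 s, V = ΣQ_DR · Δt = 1338 × 10800 = 1.45 × 10^7 m³.

V ≈ 1.45 × 10^7 m³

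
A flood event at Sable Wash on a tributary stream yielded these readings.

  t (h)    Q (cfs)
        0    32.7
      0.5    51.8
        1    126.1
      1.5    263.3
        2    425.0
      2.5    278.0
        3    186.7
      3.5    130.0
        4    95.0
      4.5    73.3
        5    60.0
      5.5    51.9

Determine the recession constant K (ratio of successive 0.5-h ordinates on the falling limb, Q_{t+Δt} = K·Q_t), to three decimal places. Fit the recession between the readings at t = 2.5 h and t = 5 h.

K ≈ 0.736

Using the recession-limb readings at t = 2.5 h and t = 5 h: Q falls from 278.0 to 60.0 cfs over 5 intervals.
K = (Q₂/Q₁)^(1/5) = (60.0/278.0)^(1/5) = 0.736.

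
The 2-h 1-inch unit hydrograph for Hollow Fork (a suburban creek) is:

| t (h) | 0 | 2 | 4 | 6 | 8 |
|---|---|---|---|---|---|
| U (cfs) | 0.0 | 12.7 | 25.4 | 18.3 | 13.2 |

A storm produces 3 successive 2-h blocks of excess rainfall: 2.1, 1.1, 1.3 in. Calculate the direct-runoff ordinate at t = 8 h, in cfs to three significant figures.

By discrete convolution, Q_j = Σ (P_i / 1 in) · U_{j−i}.
At t = 8 h (j=4): Q = (2.1/1)·13.2 + (1.1/1)·18.3 + (1.3/1)·25.4 = 80.9 cfs.

Q ≈ 80.9 cfs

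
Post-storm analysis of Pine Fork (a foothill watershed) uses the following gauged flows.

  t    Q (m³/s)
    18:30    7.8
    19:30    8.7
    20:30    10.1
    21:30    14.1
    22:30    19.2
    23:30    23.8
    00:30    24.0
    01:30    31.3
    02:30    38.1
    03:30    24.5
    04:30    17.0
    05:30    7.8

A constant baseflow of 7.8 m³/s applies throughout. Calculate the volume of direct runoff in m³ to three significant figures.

Direct-runoff ordinates (Q − Q_b): 0.0, 0.9, 2.3, 6.3, 11.4, 16.0, 16.2, 23.5, 30.3, 16.7, 9.2, 0.0 m³/s.
ΣQ_DR = 132.8 m³/s.
With Δt = 1 h = 3600 s, V = ΣQ_DR · Δt = 132.8 × 3600 = 4.78 × 10^5 m³.

V ≈ 4.78 × 10^5 m³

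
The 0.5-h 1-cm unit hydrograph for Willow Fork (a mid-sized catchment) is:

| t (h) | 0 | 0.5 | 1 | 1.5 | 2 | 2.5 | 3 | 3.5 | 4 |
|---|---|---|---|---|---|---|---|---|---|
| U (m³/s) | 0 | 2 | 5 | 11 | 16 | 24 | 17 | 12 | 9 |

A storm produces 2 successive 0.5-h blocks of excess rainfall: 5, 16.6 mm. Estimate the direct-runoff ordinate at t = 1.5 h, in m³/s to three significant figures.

Q ≈ 13.8 m³/s

By discrete convolution, Q_j = Σ (P_i / 10 mm) · U_{j−i}.
At t = 1.5 h (j=3): Q = (5/10)·11 + (16.6/10)·5 = 13.8 m³/s.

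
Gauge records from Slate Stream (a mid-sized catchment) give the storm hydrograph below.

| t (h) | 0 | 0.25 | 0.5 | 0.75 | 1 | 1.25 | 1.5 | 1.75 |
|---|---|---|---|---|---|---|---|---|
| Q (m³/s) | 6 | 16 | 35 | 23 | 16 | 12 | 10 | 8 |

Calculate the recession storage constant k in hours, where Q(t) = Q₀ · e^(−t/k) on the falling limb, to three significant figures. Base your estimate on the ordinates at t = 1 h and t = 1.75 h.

k ≈ 1.08 h

On the falling limb, Q drops from 16 to 8 m³/s between t = 1 h and t = 1.75 h (Δt = 0.75 h).
k = −Δt / ln(Q₂/Q₁) = −0.75 / ln(8/16) = 1.08 h.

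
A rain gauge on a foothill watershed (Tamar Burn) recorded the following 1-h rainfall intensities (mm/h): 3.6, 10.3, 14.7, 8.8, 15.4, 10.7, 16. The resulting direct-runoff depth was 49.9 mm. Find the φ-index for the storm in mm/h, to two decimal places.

φ ≈ 4.33 mm/h

Only the 6 blocks with intensity above φ contribute runoff: 10.3, 14.7, 8.8, 15.4, 10.7, 16 mm/h.
Σ(I−φ)·Δt = d  ⇒  (10.3+14.7+8.8+15.4+10.7+16 − 6φ)·1 = 49.9
φ = (75.90 − 49.9/1) / 6 = 4.33 mm/h.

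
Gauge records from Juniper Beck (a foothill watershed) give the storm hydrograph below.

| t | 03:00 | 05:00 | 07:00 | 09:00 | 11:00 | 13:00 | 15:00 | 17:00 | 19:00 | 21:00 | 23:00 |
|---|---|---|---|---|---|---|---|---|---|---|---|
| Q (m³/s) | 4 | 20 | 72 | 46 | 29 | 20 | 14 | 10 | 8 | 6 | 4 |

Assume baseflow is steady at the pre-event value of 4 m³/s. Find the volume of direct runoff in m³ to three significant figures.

V ≈ 1.36 × 10^6 m³

Direct-runoff ordinates (Q − Q_b): 0.0, 16.0, 68.0, 42.0, 25.0, 16.0, 10.0, 6.0, 4.0, 2.0, 0.0 m³/s.
ΣQ_DR = 189.0 m³/s.
With Δt = 2 h = 7200 s, V = ΣQ_DR · Δt = 189.0 × 7200 = 1.36 × 10^6 m³.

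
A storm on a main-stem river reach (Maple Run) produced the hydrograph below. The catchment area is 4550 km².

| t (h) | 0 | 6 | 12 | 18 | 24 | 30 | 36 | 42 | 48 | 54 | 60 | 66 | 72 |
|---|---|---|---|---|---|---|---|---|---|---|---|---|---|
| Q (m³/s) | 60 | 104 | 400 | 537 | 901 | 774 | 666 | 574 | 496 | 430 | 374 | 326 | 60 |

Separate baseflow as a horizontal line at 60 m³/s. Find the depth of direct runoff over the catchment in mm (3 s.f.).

Direct runoff: 0.0, 44.0, 340.0, 477.0, 841.0, 714.0, 606.0, 514.0, 436.0, 370.0, 314.0, 266.0, 0.0 m³/s; ΣQ_DR = 4922 m³/s.
V = ΣQ_DR · Δt = 4922 × 21600 s = 1.063 × 10^8 m³.
Over A = 4550 km², depth = V / A = 23.4 mm.

d ≈ 23.4 mm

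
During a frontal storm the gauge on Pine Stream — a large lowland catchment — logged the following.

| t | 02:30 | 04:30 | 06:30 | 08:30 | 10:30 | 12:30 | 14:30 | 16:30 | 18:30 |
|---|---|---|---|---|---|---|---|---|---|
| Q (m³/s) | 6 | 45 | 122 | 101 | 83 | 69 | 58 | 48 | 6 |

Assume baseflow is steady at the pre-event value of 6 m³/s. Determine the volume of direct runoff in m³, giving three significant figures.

Direct-runoff ordinates (Q − Q_b): 0.0, 39.0, 116.0, 95.0, 77.0, 63.0, 52.0, 42.0, 0.0 m³/s.
ΣQ_DR = 484.0 m³/s.
With Δt = 2 h = 7200 s, V = ΣQ_DR · Δt = 484.0 × 7200 = 3.48 × 10^6 m³.

V ≈ 3.48 × 10^6 m³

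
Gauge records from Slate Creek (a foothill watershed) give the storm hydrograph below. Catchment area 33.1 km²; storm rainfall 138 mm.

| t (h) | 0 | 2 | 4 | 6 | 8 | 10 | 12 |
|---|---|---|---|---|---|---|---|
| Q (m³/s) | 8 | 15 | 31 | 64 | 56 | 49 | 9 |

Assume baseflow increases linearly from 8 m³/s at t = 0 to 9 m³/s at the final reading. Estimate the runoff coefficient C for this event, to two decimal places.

C ≈ 0.27

ΣQ_DR = 172.5 m³/s; V = ΣQ_DR·Δt = 1.242 × 10^6 m³.
Runoff depth d = V / A = 37.52 mm.
C = d / P = 37.52 / 138 = 0.27.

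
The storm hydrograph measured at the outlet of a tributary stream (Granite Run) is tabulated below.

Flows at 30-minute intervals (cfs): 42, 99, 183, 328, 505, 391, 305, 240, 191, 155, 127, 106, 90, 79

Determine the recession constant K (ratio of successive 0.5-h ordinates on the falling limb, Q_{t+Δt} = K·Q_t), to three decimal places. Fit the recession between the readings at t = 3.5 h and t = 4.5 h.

K ≈ 0.804

Using the recession-limb readings at t = 3.5 h and t = 4.5 h: Q falls from 240 to 155 cfs over 2 intervals.
K = (Q₂/Q₁)^(1/2) = (155/240)^(1/2) = 0.804.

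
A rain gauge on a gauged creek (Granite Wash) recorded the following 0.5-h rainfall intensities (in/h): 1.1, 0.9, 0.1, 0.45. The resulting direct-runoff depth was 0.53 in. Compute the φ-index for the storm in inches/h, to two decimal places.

φ ≈ 0.47 in/h

Only the 2 blocks with intensity above φ contribute runoff: 1.1, 0.9 in/h.
Σ(I−φ)·Δt = d  ⇒  (1.1+0.9 − 2φ)·0.5 = 0.53
φ = (2.000 − 0.53/0.5) / 2 = 0.47 in/h.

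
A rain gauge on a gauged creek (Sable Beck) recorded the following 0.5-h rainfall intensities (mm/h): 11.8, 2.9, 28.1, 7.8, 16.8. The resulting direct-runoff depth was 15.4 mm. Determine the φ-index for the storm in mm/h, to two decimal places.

φ ≈ 8.63 mm/h

Only the 3 blocks with intensity above φ contribute runoff: 11.8, 28.1, 16.8 mm/h.
Σ(I−φ)·Δt = d  ⇒  (11.8+28.1+16.8 − 3φ)·0.5 = 15.4
φ = (56.70 − 15.4/0.5) / 3 = 8.63 mm/h.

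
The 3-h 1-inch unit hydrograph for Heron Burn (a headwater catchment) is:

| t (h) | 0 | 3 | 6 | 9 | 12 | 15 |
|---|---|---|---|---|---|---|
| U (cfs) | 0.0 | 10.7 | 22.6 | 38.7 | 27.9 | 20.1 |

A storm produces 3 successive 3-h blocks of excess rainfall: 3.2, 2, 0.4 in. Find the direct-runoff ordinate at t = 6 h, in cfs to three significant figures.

By discrete convolution, Q_j = Σ (P_i / 1 in) · U_{j−i}.
At t = 6 h (j=2): Q = (3.2/1)·22.6 + (2/1)·10.7 + (0.4/1)·0.0 = 93.7 cfs.

Q ≈ 93.7 cfs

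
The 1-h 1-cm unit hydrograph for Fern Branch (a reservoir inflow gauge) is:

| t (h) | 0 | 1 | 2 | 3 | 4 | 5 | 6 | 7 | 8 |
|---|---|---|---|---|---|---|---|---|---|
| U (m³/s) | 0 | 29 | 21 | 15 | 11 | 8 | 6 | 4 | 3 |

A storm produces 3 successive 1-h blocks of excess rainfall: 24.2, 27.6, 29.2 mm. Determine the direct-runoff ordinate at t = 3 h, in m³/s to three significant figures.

By discrete convolution, Q_j = Σ (P_i / 10 mm) · U_{j−i}.
At t = 3 h (j=3): Q = (24.2/10)·15 + (27.6/10)·21 + (29.2/10)·29 = 179 m³/s.

Q ≈ 179 m³/s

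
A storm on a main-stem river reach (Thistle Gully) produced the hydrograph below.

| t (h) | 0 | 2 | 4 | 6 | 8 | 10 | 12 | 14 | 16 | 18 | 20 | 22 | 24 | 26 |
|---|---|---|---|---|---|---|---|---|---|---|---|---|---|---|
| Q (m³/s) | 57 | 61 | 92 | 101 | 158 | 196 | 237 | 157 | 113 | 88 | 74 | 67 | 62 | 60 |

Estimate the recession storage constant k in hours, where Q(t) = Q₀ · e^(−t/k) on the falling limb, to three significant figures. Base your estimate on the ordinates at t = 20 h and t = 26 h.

k ≈ 28.6 h

On the falling limb, Q drops from 74 to 60 m³/s between t = 20 h and t = 26 h (Δt = 6 h).
k = −Δt / ln(Q₂/Q₁) = −6 / ln(60/74) = 28.6 h.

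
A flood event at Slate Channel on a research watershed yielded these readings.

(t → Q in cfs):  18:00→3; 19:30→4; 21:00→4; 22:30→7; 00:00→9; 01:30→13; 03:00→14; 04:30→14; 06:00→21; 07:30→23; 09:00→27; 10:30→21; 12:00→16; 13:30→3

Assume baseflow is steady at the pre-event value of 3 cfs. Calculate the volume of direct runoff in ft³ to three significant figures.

Direct-runoff ordinates (Q − Q_b): 0.0, 1.0, 1.0, 4.0, 6.0, 10.0, 11.0, 11.0, 18.0, 20.0, 24.0, 18.0, 13.0, 0.0 cfs.
ΣQ_DR = 137.0 cfs.
With Δt = 1.5 h = 5400 s, V = ΣQ_DR · Δt = 137.0 × 5400 = 7.40 × 10^5 ft³.

V ≈ 7.40 × 10^5 ft³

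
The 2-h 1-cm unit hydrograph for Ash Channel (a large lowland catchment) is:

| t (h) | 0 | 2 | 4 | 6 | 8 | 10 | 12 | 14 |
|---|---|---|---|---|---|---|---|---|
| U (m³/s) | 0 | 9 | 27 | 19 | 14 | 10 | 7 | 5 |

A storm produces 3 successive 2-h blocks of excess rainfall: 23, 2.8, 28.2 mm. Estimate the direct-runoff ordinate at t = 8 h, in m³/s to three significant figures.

Q ≈ 114 m³/s

By discrete convolution, Q_j = Σ (P_i / 10 mm) · U_{j−i}.
At t = 8 h (j=4): Q = (23/10)·14 + (2.8/10)·19 + (28.2/10)·27 = 114 m³/s.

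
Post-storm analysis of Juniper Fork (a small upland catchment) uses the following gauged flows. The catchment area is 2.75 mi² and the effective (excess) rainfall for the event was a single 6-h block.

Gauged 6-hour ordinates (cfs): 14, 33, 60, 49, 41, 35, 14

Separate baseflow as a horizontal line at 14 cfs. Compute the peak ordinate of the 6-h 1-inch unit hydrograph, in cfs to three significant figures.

Direct runoff: 0.0, 19.0, 46.0, 35.0, 27.0, 21.0, 0.0 cfs; ΣQ_DR = 148.0 cfs, peak = 46.0 cfs.
Runoff depth d = ΣQ_DR·Δt / A = 148.0 × 21600 / (2.75 mi²) = 0.5004 in.
The 1-inch UH is the DRH scaled by (1 in)/d, so U_p = 46.0 × 1/0.5004 = 91.9 cfs.

U_p ≈ 91.9 cfs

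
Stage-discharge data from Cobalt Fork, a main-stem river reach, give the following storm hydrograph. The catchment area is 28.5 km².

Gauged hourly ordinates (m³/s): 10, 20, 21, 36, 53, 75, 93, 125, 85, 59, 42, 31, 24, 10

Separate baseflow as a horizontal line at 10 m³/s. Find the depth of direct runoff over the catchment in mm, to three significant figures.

d ≈ 68.7 mm

Direct runoff: 0.0, 10.0, 11.0, 26.0, 43.0, 65.0, 83.0, 115.0, 75.0, 49.0, 32.0, 21.0, 14.0, 0.0 m³/s; ΣQ_DR = 544.0 m³/s.
V = ΣQ_DR · Δt = 544.0 × 3600 s = 1.958 × 10^6 m³.
Over A = 28.5 km², depth = V / A = 68.7 mm.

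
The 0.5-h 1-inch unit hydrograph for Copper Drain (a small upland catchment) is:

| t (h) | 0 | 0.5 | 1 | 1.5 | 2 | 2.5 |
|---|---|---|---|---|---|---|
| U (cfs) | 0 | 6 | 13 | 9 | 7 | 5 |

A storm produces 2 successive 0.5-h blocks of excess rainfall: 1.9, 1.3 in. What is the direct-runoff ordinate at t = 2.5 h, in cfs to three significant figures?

By discrete convolution, Q_j = Σ (P_i / 1 in) · U_{j−i}.
At t = 2.5 h (j=5): Q = (1.9/1)·5 + (1.3/1)·7 = 18.6 cfs.

Q ≈ 18.6 cfs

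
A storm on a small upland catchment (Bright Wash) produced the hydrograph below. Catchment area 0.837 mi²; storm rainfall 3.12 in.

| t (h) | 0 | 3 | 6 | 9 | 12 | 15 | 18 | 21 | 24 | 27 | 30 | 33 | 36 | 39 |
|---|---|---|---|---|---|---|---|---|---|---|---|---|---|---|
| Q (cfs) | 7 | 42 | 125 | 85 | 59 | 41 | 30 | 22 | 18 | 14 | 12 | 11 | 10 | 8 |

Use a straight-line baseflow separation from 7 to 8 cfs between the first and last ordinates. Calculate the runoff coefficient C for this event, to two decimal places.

C ≈ 0.67

ΣQ_DR = 379.0 cfs; V = ΣQ_DR·Δt = 4.093 × 10^6 ft³.
Runoff depth d = V / A = 2.105 in.
C = d / P = 2.105 / 3.12 = 0.67.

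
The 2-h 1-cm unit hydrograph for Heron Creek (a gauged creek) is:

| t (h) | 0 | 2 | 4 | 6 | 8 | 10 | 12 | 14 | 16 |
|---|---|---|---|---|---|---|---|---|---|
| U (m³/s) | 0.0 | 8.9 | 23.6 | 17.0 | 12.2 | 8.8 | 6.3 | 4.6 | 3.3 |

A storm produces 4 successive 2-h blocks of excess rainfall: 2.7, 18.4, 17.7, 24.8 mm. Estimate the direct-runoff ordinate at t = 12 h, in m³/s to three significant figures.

By discrete convolution, Q_j = Σ (P_i / 10 mm) · U_{j−i}.
At t = 12 h (j=6): Q = (2.7/10)·6.3 + (18.4/10)·8.8 + (17.7/10)·12.2 + (24.8/10)·17.0 = 81.6 m³/s.

Q ≈ 81.6 m³/s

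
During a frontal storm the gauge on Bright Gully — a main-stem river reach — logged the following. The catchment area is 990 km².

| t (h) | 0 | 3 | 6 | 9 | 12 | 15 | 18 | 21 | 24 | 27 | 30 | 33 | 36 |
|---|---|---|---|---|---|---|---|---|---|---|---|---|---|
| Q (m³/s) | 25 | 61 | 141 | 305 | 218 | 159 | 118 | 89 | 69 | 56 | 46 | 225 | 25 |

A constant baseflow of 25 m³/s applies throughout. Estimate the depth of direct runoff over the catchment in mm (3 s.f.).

d ≈ 13.2 mm

Direct runoff: 0.0, 36.0, 116.0, 280.0, 193.0, 134.0, 93.0, 64.0, 44.0, 31.0, 21.0, 200.0, 0.0 m³/s; ΣQ_DR = 1212 m³/s.
V = ΣQ_DR · Δt = 1212 × 10800 s = 1.309 × 10^7 m³.
Over A = 990 km², depth = V / A = 13.2 mm.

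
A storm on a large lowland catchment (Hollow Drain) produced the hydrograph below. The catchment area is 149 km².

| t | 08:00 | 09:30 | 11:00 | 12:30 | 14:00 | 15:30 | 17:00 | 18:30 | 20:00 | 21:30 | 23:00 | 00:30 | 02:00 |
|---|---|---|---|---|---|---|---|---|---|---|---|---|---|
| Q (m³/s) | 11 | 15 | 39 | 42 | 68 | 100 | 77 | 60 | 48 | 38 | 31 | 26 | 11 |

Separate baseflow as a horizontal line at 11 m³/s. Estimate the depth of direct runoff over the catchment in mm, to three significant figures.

Direct runoff: 0.0, 4.0, 28.0, 31.0, 57.0, 89.0, 66.0, 49.0, 37.0, 27.0, 20.0, 15.0, 0.0 m³/s; ΣQ_DR = 423.0 m³/s.
V = ΣQ_DR · Δt = 423.0 × 5400 s = 2.284 × 10^6 m³.
Over A = 149 km², depth = V / A = 15.3 mm.

d ≈ 15.3 mm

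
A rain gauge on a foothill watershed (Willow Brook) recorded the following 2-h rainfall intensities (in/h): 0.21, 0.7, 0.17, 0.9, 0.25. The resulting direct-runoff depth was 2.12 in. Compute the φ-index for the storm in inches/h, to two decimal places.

φ ≈ 0.27 in/h

Only the 2 blocks with intensity above φ contribute runoff: 0.7, 0.9 in/h.
Σ(I−φ)·Δt = d  ⇒  (0.7+0.9 − 2φ)·2 = 2.12
φ = (1.600 − 2.12/2) / 2 = 0.27 in/h.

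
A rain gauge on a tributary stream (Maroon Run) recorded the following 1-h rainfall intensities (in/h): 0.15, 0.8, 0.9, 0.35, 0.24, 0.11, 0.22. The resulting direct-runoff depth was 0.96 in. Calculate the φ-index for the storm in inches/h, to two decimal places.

φ ≈ 0.37 in/h

Only the 2 blocks with intensity above φ contribute runoff: 0.8, 0.9 in/h.
Σ(I−φ)·Δt = d  ⇒  (0.8+0.9 − 2φ)·1 = 0.96
φ = (1.700 − 0.96/1) / 2 = 0.37 in/h.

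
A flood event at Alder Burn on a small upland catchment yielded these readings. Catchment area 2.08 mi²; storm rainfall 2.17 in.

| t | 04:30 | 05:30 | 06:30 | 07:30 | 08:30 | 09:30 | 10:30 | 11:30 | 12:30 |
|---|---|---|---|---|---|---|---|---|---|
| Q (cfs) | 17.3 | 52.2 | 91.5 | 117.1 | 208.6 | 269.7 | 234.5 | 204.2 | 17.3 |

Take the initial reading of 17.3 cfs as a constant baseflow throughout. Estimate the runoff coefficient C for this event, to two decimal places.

C ≈ 0.36

ΣQ_DR = 1057 cfs; V = ΣQ_DR·Δt = 3.804 × 10^6 ft³.
Runoff depth d = V / A = 0.7872 in.
C = d / P = 0.7872 / 2.17 = 0.36.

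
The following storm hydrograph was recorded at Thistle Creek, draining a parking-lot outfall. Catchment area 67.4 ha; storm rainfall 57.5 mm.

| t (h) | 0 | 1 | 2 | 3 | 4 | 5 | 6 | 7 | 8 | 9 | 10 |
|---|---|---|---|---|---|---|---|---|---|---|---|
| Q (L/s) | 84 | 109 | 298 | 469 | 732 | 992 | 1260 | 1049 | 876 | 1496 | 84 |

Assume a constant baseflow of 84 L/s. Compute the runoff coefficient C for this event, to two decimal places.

C ≈ 0.61

ΣQ_DR = 6525 L/s; V = ΣQ_DR·Δt = 2.349 × 10^7 L.
Runoff depth d = V / A = 34.85 mm.
C = d / P = 34.85 / 57.5 = 0.61.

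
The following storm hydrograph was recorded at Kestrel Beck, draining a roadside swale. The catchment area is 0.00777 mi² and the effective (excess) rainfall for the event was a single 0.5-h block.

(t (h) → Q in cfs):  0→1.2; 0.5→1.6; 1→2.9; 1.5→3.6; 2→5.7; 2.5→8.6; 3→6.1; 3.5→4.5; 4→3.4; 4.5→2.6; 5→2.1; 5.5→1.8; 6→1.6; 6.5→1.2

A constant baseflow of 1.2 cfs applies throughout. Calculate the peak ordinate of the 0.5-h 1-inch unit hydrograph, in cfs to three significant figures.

Direct runoff: 0.0, 0.4, 1.7, 2.4, 4.5, 7.4, 4.9, 3.3, 2.2, 1.4, 0.9, 0.6, 0.4, 0.0 cfs; ΣQ_DR = 30.10 cfs, peak = 7.4 cfs.
Runoff depth d = ΣQ_DR·Δt / A = 30.10 × 1800 / (0.00777 mi²) = 3.001 in.
The 1-inch UH is the DRH scaled by (1 in)/d, so U_p = 7.4 × 1/3.001 = 2.47 cfs.

U_p ≈ 2.47 cfs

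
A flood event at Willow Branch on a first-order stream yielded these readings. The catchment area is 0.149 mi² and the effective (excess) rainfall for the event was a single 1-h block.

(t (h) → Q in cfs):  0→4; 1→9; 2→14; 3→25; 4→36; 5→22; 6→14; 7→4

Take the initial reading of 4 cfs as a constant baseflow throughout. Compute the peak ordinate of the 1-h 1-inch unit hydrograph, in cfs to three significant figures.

Direct runoff: 0.0, 5.0, 10.0, 21.0, 32.0, 18.0, 10.0, 0.0 cfs; ΣQ_DR = 96.00 cfs, peak = 32.0 cfs.
Runoff depth d = ΣQ_DR·Δt / A = 96.00 × 3600 / (0.149 mi²) = 0.9984 in.
The 1-inch UH is the DRH scaled by (1 in)/d, so U_p = 32.0 × 1/0.9984 = 32.1 cfs.

U_p ≈ 32.1 cfs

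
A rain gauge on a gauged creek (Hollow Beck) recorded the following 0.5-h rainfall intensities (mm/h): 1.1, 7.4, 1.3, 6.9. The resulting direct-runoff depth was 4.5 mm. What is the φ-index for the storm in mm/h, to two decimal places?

Only the 2 blocks with intensity above φ contribute runoff: 7.4, 6.9 mm/h.
Σ(I−φ)·Δt = d  ⇒  (7.4+6.9 − 2φ)·0.5 = 4.5
φ = (14.30 − 4.5/0.5) / 2 = 2.65 mm/h.

φ ≈ 2.65 mm/h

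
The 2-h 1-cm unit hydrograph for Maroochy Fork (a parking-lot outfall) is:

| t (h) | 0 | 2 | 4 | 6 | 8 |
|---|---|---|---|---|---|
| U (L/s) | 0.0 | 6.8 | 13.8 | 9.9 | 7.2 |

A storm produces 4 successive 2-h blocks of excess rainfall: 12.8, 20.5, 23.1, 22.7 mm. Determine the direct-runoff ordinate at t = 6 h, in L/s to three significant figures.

By discrete convolution, Q_j = Σ (P_i / 10 mm) · U_{j−i}.
At t = 6 h (j=3): Q = (12.8/10)·9.9 + (20.5/10)·13.8 + (23.1/10)·6.8 + (22.7/10)·0.0 = 56.7 L/s.

Q ≈ 56.7 L/s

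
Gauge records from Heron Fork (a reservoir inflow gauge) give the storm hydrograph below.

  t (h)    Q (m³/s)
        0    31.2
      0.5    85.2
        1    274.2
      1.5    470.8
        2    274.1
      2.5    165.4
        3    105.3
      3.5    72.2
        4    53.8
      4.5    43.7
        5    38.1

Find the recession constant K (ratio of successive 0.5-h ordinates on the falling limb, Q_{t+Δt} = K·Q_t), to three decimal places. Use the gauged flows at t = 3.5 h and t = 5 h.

Using the recession-limb readings at t = 3.5 h and t = 5 h: Q falls from 72.2 to 38.1 m³/s over 3 intervals.
K = (Q₂/Q₁)^(1/3) = (38.1/72.2)^(1/3) = 0.808.

K ≈ 0.808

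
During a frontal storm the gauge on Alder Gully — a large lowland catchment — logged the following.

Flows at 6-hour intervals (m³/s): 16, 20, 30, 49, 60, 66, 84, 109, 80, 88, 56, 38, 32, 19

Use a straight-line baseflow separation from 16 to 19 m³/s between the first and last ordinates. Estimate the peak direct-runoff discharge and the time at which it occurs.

Q_p = 91.38 m³/s at t = 42 h

Subtracting baseflow gives direct-runoff ordinates: 0.00, 3.77, 13.54, 32.31, 43.08, 48.85, 66.62, 91.38, 62.15, 69.92, 37.69, 19.46, 13.23, 0.00 m³/s.
The maximum is 91.38 m³/s, occurring at the reading for t = 42 h.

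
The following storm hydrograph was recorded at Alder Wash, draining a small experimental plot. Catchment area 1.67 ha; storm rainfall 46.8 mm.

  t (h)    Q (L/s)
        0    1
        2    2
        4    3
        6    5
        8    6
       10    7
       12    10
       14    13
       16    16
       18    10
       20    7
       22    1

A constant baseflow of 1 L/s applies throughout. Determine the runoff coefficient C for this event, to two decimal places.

ΣQ_DR = 69.00 L/s; V = ΣQ_DR·Δt = 4.968 × 10^5 L.
Runoff depth d = V / A = 29.75 mm.
C = d / P = 29.75 / 46.8 = 0.64.

C ≈ 0.64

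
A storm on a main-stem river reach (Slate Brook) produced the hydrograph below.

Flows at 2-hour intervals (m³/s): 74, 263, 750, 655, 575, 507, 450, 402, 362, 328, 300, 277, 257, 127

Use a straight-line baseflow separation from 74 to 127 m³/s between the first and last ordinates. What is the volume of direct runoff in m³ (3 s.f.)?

Direct-runoff ordinates (Q − Q_b): 0.00, 184.92, 667.85, 568.77, 484.69, 412.62, 351.54, 299.46, 255.38, 217.31, 185.23, 158.15, 134.08, 0.00 m³/s.
ΣQ_DR = 3920 m³/s.
With Δt = 2 h = 7200 s, V = ΣQ_DR · Δt = 3920 × 7200 = 2.82 × 10^7 m³.

V ≈ 2.82 × 10^7 m³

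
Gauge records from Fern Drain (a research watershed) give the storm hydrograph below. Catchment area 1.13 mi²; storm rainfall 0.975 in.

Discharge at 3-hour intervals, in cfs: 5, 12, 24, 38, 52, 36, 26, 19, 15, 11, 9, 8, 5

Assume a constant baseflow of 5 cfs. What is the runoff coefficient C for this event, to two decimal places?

ΣQ_DR = 195.0 cfs; V = ΣQ_DR·Δt = 2.106 × 10^6 ft³.
Runoff depth d = V / A = 0.8022 in.
C = d / P = 0.8022 / 0.975 = 0.82.

C ≈ 0.82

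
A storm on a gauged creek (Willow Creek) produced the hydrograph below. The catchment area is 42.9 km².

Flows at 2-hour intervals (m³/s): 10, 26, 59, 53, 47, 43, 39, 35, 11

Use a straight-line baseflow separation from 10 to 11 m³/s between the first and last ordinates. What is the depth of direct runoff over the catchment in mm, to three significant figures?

d ≈ 38.3 mm

Direct runoff: 0.00, 15.88, 48.75, 42.62, 36.50, 32.38, 28.25, 24.12, 0.00 m³/s; ΣQ_DR = 228.5 m³/s.
V = ΣQ_DR · Δt = 228.5 × 7200 s = 1.645 × 10^6 m³.
Over A = 42.9 km², depth = V / A = 38.3 mm.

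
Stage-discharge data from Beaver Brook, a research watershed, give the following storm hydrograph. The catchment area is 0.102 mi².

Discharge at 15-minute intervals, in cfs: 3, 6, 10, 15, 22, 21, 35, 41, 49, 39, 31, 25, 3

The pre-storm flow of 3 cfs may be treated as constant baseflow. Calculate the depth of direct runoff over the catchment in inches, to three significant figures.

d ≈ 0.991 in

Direct runoff: 0.0, 3.0, 7.0, 12.0, 19.0, 18.0, 32.0, 38.0, 46.0, 36.0, 28.0, 22.0, 0.0 cfs; ΣQ_DR = 261.0 cfs.
V = ΣQ_DR · Δt = 261.0 × 900 s = 2.349 × 10^5 ft³.
Over A = 0.102 mi², depth = V / A = 0.991 in.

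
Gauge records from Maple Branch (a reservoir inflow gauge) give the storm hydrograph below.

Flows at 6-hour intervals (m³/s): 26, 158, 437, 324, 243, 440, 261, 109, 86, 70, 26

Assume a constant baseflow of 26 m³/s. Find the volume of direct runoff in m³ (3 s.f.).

V ≈ 4.09 × 10^7 m³

Direct-runoff ordinates (Q − Q_b): 0.0, 132.0, 411.0, 298.0, 217.0, 414.0, 235.0, 83.0, 60.0, 44.0, 0.0 m³/s.
ΣQ_DR = 1894 m³/s.
With Δt = 6 h = 21600 s, V = ΣQ_DR · Δt = 1894 × 21600 = 4.09 × 10^7 m³.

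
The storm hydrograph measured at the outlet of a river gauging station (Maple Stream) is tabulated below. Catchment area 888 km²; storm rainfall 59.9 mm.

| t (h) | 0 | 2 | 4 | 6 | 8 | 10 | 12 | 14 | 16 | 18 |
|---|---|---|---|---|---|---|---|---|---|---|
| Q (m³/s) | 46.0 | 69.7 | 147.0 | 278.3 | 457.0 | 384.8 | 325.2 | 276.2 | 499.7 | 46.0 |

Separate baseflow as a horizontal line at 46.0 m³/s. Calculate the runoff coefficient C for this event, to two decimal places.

ΣQ_DR = 2070 m³/s; V = ΣQ_DR·Δt = 1.490 × 10^7 m³.
Runoff depth d = V / A = 16.78 mm.
C = d / P = 16.78 / 59.9 = 0.28.

C ≈ 0.28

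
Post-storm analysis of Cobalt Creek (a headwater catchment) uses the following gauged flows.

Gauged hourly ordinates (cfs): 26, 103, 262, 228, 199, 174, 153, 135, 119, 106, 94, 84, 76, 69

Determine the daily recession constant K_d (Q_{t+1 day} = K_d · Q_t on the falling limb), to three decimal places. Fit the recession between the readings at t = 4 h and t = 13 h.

Between t = 4 h and t = 13 h the flow falls from 199 to 69 cfs over 9×1 h = 9 h.
Per-interval ratio K = (69/199)^(1/9) = 0.8890; K_d = K^(24/1) = 0.059.

K_d ≈ 0.059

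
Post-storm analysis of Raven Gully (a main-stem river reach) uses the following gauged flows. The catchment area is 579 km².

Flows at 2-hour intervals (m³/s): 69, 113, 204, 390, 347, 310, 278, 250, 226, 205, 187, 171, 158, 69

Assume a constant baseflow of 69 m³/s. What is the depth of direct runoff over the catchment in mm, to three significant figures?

Direct runoff: 0.0, 44.0, 135.0, 321.0, 278.0, 241.0, 209.0, 181.0, 157.0, 136.0, 118.0, 102.0, 89.0, 0.0 m³/s; ΣQ_DR = 2011 m³/s.
V = ΣQ_DR · Δt = 2011 × 7200 s = 1.448 × 10^7 m³.
Over A = 579 km², depth = V / A = 25.0 mm.

d ≈ 25.0 mm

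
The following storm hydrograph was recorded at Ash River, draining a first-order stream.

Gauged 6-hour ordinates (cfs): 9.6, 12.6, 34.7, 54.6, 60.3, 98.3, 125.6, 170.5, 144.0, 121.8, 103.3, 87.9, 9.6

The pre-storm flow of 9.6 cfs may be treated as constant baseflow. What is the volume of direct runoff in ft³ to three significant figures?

V ≈ 1.96 × 10^7 ft³

Direct-runoff ordinates (Q − Q_b): 0.0, 3.0, 25.1, 45.0, 50.7, 88.7, 116.0, 160.9, 134.4, 112.2, 93.7, 78.3, 0.0 cfs.
ΣQ_DR = 908.0 cfs.
With Δt = 6 h = 21600 s, V = ΣQ_DR · Δt = 908.0 × 21600 = 1.96 × 10^7 ft³.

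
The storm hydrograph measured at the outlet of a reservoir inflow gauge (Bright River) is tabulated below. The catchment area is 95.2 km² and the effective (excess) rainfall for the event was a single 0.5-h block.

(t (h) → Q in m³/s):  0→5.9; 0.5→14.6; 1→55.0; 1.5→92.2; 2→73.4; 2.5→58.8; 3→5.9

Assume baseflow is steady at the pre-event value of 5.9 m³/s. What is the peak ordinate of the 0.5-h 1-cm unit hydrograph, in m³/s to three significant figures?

Direct runoff: 0.0, 8.7, 49.1, 86.3, 67.5, 52.9, 0.0 m³/s; ΣQ_DR = 264.5 m³/s, peak = 86.3 m³/s.
Runoff depth d = ΣQ_DR·Δt / A = 264.5 × 1800 / (95.2 km²) = 5.001 mm.
The 1-cm UH is the DRH scaled by (10 mm)/d, so U_p = 86.3 × 10/5.001 = 173 m³/s.

U_p ≈ 173 m³/s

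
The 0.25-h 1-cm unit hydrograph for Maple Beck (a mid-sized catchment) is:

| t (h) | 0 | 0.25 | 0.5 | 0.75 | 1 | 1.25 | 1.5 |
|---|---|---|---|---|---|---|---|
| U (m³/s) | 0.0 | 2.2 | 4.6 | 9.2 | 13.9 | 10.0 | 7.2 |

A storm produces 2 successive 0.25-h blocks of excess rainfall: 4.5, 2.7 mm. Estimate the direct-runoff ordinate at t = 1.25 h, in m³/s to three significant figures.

Q ≈ 8.25 m³/s

By discrete convolution, Q_j = Σ (P_i / 10 mm) · U_{j−i}.
At t = 1.25 h (j=5): Q = (4.5/10)·10.0 + (2.7/10)·13.9 = 8.25 m³/s.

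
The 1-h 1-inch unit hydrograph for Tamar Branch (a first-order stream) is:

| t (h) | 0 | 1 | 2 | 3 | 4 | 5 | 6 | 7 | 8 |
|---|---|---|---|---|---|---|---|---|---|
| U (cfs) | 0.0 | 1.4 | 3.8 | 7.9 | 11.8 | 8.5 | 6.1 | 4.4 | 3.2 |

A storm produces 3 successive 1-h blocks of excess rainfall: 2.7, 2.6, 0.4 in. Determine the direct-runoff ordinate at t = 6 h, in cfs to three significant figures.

Q ≈ 43.3 cfs

By discrete convolution, Q_j = Σ (P_i / 1 in) · U_{j−i}.
At t = 6 h (j=6): Q = (2.7/1)·6.1 + (2.6/1)·8.5 + (0.4/1)·11.8 = 43.3 cfs.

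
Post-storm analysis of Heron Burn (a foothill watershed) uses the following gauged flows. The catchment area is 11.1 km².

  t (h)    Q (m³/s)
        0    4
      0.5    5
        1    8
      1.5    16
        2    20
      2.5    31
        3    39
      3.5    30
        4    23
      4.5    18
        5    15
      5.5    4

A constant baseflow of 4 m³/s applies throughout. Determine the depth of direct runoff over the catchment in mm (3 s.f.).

d ≈ 26.8 mm

Direct runoff: 0.0, 1.0, 4.0, 12.0, 16.0, 27.0, 35.0, 26.0, 19.0, 14.0, 11.0, 0.0 m³/s; ΣQ_DR = 165.0 m³/s.
V = ΣQ_DR · Δt = 165.0 × 1800 s = 2.970 × 10^5 m³.
Over A = 11.1 km², depth = V / A = 26.8 mm.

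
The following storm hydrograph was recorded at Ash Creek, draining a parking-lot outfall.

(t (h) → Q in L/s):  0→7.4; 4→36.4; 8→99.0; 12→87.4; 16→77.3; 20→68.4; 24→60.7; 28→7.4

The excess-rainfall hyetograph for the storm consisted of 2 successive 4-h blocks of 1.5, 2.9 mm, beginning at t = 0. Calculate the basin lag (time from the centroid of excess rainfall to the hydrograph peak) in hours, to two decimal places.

Centroid of excess rainfall: t_c = Σ P_i·t̄_i / ΣP_i = 4.6364 h (block centres at 2, 6 h).
Hydrograph peak occurs at t = 8 h, so basin lag t_L = 8 − 4.6364 = 3.36 h.

t_L ≈ 3.36 h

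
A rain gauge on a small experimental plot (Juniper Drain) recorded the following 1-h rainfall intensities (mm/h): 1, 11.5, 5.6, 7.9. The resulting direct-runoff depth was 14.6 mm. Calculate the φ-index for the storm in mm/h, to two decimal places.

φ ≈ 3.47 mm/h

Only the 3 blocks with intensity above φ contribute runoff: 11.5, 5.6, 7.9 mm/h.
Σ(I−φ)·Δt = d  ⇒  (11.5+5.6+7.9 − 3φ)·1 = 14.6
φ = (25.00 − 14.6/1) / 3 = 3.47 mm/h.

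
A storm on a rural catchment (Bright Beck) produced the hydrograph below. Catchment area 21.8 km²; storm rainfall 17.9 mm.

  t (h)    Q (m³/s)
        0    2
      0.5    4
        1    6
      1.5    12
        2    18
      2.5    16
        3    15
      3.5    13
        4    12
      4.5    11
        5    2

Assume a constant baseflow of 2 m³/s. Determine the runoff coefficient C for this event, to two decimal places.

C ≈ 0.41

ΣQ_DR = 89.00 m³/s; V = ΣQ_DR·Δt = 1.602 × 10^5 m³.
Runoff depth d = V / A = 7.349 mm.
C = d / P = 7.349 / 17.9 = 0.41.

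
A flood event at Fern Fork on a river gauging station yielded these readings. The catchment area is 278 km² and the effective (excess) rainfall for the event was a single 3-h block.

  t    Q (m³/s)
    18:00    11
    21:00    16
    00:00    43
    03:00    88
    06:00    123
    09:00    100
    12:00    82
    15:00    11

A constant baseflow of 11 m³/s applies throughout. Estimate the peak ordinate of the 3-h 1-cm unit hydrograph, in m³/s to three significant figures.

U_p ≈ 74.7 m³/s

Direct runoff: 0.0, 5.0, 32.0, 77.0, 112.0, 89.0, 71.0, 0.0 m³/s; ΣQ_DR = 386.0 m³/s, peak = 112.0 m³/s.
Runoff depth d = ΣQ_DR·Δt / A = 386.0 × 10800 / (278 km²) = 15.00 mm.
The 1-cm UH is the DRH scaled by (10 mm)/d, so U_p = 112.0 × 10/15.00 = 74.7 m³/s.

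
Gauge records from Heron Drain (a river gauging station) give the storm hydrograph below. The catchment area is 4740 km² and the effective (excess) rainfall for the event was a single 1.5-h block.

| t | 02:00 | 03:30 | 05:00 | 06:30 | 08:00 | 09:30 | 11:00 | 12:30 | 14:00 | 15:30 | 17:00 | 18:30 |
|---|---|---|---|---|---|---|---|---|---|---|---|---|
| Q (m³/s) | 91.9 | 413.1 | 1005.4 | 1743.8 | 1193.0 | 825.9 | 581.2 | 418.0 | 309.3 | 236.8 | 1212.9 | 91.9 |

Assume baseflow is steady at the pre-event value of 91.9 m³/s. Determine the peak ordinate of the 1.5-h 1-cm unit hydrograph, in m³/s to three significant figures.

Direct runoff: 0.0, 321.2, 913.5, 1651.9, 1101.1, 734.0, 489.3, 326.1, 217.4, 144.9, 1121.0, 0.0 m³/s; ΣQ_DR = 7020 m³/s, peak = 1651.9 m³/s.
Runoff depth d = ΣQ_DR·Δt / A = 7020 × 5400 / (4740 km²) = 7.998 mm.
The 1-cm UH is the DRH scaled by (10 mm)/d, so U_p = 1651.9 × 10/7.998 = 2070 m³/s.

U_p ≈ 2070 m³/s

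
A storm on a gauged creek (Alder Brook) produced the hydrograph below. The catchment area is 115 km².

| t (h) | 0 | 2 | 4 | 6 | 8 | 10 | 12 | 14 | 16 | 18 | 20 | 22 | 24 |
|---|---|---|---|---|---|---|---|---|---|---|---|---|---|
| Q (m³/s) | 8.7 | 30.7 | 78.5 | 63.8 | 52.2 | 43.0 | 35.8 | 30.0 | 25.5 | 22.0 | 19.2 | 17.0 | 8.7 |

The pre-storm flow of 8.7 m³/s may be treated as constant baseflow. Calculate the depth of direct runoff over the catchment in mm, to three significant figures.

d ≈ 20.2 mm

Direct runoff: 0.0, 22.0, 69.8, 55.1, 43.5, 34.3, 27.1, 21.3, 16.8, 13.3, 10.5, 8.3, 0.0 m³/s; ΣQ_DR = 322.0 m³/s.
V = ΣQ_DR · Δt = 322.0 × 7200 s = 2.318 × 10^6 m³.
Over A = 115 km², depth = V / A = 20.2 mm.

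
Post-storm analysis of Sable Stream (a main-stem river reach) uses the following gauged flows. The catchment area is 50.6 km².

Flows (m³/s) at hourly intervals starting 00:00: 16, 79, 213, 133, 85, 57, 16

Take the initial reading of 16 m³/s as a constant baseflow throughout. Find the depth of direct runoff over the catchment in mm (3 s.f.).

Direct runoff: 0.0, 63.0, 197.0, 117.0, 69.0, 41.0, 0.0 m³/s; ΣQ_DR = 487.0 m³/s.
V = ΣQ_DR · Δt = 487.0 × 3600 s = 1.753 × 10^6 m³.
Over A = 50.6 km², depth = V / A = 34.6 mm.

d ≈ 34.6 mm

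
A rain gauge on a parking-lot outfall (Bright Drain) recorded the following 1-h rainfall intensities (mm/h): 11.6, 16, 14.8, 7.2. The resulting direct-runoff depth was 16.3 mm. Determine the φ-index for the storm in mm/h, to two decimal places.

φ ≈ 8.70 mm/h

Only the 3 blocks with intensity above φ contribute runoff: 11.6, 16, 14.8 mm/h.
Σ(I−φ)·Δt = d  ⇒  (11.6+16+14.8 − 3φ)·1 = 16.3
φ = (42.40 − 16.3/1) / 3 = 8.70 mm/h.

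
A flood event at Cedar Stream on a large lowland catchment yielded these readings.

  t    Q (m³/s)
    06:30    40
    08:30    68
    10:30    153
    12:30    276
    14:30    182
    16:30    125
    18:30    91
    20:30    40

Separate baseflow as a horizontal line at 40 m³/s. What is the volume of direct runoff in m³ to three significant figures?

V ≈ 4.72 × 10^6 m³

Direct-runoff ordinates (Q − Q_b): 0.0, 28.0, 113.0, 236.0, 142.0, 85.0, 51.0, 0.0 m³/s.
ΣQ_DR = 655.0 m³/s.
With Δt = 2 h = 7200 s, V = ΣQ_DR · Δt = 655.0 × 7200 = 4.72 × 10^6 m³.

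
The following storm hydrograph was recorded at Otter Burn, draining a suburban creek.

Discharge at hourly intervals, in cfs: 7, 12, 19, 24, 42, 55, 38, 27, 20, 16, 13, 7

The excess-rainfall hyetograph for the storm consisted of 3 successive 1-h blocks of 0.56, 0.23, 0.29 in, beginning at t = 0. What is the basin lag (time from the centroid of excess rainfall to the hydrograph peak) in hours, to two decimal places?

Centroid of excess rainfall: t_c = Σ P_i·t̄_i / ΣP_i = 1.2500 h (block centres at 0.5, 1.5, 2.5 h).
Hydrograph peak occurs at t = 5 h, so basin lag t_L = 5 − 1.2500 = 3.75 h.

t_L ≈ 3.75 h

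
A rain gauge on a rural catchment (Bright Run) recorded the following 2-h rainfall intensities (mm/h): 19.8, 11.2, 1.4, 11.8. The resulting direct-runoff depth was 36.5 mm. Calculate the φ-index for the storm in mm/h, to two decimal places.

φ ≈ 8.18 mm/h

Only the 3 blocks with intensity above φ contribute runoff: 19.8, 11.2, 11.8 mm/h.
Σ(I−φ)·Δt = d  ⇒  (19.8+11.2+11.8 − 3φ)·2 = 36.5
φ = (42.80 − 36.5/2) / 3 = 8.18 mm/h.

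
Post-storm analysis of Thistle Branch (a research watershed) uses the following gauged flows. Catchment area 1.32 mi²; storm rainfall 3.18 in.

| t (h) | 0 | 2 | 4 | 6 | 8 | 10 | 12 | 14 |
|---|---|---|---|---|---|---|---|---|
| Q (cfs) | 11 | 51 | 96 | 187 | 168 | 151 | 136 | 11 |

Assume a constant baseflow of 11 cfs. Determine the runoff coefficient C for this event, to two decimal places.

ΣQ_DR = 723.0 cfs; V = ΣQ_DR·Δt = 5.206 × 10^6 ft³.
Runoff depth d = V / A = 1.697 in.
C = d / P = 1.697 / 3.18 = 0.53.

C ≈ 0.53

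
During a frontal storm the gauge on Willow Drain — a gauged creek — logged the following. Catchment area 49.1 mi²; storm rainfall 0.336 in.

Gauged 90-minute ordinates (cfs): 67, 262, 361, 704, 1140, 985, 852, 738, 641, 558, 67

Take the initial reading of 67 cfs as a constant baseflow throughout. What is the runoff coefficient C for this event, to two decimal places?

ΣQ_DR = 5638 cfs; V = ΣQ_DR·Δt = 3.045 × 10^7 ft³.
Runoff depth d = V / A = 0.2669 in.
C = d / P = 0.2669 / 0.336 = 0.79.

C ≈ 0.79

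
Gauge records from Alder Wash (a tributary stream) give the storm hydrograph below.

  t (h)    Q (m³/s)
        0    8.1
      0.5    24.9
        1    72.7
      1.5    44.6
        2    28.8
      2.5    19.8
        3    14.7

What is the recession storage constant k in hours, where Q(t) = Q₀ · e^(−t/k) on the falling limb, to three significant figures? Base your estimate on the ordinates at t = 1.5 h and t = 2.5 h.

On the falling limb, Q drops from 44.6 to 19.8 m³/s between t = 1.5 h and t = 2.5 h (Δt = 1 h).
k = −Δt / ln(Q₂/Q₁) = −1 / ln(19.8/44.6) = 1.23 h.

k ≈ 1.23 h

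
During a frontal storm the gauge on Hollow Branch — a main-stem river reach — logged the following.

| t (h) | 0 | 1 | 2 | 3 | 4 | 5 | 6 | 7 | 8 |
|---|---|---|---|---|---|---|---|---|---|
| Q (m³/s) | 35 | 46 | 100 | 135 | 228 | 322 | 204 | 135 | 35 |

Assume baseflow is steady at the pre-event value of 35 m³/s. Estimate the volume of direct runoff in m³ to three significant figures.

Direct-runoff ordinates (Q − Q_b): 0.0, 11.0, 65.0, 100.0, 193.0, 287.0, 169.0, 100.0, 0.0 m³/s.
ΣQ_DR = 925.0 m³/s.
With Δt = 1 h = 3600 s, V = ΣQ_DR · Δt = 925.0 × 3600 = 3.33 × 10^6 m³.

V ≈ 3.33 × 10^6 m³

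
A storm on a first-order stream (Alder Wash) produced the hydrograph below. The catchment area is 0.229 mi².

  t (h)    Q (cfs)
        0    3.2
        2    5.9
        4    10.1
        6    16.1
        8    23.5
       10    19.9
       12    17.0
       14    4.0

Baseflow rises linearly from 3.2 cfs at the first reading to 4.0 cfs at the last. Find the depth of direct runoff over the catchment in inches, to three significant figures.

Direct runoff: 0.00, 2.59, 6.67, 12.56, 19.84, 16.13, 13.11, 0.00 cfs; ΣQ_DR = 70.90 cfs.
V = ΣQ_DR · Δt = 70.90 × 7200 s = 5.105 × 10^5 ft³.
Over A = 0.229 mi², depth = V / A = 0.960 in.

d ≈ 0.960 in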